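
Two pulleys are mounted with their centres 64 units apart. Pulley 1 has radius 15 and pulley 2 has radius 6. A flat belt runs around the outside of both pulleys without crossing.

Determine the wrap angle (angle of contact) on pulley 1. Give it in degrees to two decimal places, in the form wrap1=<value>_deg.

open belt: β = asin((r2−r1)/C) = asin(-9/64) = -8.0840°
wrap1 = π − 2β = 196.1680°
wrap2 = π + 2β = 163.8320°

wrap1=196.17_deg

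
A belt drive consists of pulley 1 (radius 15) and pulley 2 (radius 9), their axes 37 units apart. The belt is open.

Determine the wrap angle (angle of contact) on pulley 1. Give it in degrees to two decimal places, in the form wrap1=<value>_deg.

open belt: β = asin((r2−r1)/C) = asin(-6/37) = -9.3324°
wrap1 = π − 2β = 198.6648°
wrap2 = π + 2β = 161.3352°

wrap1=198.66_deg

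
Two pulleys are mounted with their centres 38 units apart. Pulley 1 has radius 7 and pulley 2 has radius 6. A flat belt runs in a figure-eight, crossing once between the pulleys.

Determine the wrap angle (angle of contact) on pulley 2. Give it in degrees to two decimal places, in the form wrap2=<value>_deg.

wrap2=220.01_deg

crossed belt: β = asin((r1+r2)/C) = asin(13/38) = 20.0052°
wrap1 = wrap2 = π + 2β = 220.0104°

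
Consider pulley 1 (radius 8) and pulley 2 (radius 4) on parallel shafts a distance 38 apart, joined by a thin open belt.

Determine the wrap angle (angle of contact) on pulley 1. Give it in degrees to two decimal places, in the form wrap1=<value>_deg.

open belt: β = asin((r2−r1)/C) = asin(-4/38) = -6.0423°
wrap1 = π − 2β = 192.0847°
wrap2 = π + 2β = 167.9153°

wrap1=192.08_deg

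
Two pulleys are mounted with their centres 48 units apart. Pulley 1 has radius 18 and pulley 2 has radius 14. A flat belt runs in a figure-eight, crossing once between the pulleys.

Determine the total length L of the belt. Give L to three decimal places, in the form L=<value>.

L=218.788

crossed belt: β = asin((r1+r2)/C) = asin(32/48) = 41.8103°
wrap1 = wrap2 = π + 2β = 263.6206°
tangent length = C·cosβ = 35.7771
L = (r1+r2)·wrap + 2·C·cosβ = 32·4.6010 + 2·35.7771 = 218.7877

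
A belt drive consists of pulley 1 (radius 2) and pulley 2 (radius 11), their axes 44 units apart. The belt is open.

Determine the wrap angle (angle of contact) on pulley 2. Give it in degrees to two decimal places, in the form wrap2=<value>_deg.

open belt: β = asin((r2−r1)/C) = asin(9/44) = 11.8029°
wrap1 = π − 2β = 156.3942°
wrap2 = π + 2β = 203.6058°

wrap2=203.61_deg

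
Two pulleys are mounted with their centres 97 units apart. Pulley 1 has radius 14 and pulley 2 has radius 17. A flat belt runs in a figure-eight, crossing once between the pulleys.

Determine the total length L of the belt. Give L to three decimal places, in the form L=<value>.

L=301.384

crossed belt: β = asin((r1+r2)/C) = asin(31/97) = 18.6380°
wrap1 = wrap2 = π + 2β = 217.2760°
tangent length = C·cosβ = 91.9130
L = (r1+r2)·wrap + 2·C·cosβ = 31·3.7922 + 2·91.9130 = 301.3836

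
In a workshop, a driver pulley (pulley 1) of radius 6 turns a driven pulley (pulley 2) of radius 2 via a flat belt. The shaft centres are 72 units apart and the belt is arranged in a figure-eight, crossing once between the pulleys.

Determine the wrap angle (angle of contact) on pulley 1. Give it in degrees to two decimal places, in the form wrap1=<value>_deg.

wrap1=192.76_deg

crossed belt: β = asin((r1+r2)/C) = asin(8/72) = 6.3794°
wrap1 = wrap2 = π + 2β = 192.7587°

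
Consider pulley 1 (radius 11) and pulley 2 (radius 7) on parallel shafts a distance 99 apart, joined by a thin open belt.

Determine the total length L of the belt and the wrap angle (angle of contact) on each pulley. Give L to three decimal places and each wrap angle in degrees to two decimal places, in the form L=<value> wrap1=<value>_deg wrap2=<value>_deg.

L=254.710 wrap1=184.63_deg wrap2=175.37_deg

open belt: β = asin((r2−r1)/C) = asin(-4/99) = -2.3156°
wrap1 = π − 2β = 184.6312°
wrap2 = π + 2β = 175.3688°
tangent length = C·cosβ = 98.9192
L = r1·wrap1 + r2·wrap2 + 2·C·cosβ = 11·3.2224 + 7·3.0608 + 2·98.9192 = 254.7103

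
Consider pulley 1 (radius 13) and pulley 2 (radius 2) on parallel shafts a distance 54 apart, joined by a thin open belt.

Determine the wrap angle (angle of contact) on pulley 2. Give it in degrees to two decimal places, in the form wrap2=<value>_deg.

open belt: β = asin((r2−r1)/C) = asin(-11/54) = -11.7536°
wrap1 = π − 2β = 203.5073°
wrap2 = π + 2β = 156.4927°

wrap2=156.49_deg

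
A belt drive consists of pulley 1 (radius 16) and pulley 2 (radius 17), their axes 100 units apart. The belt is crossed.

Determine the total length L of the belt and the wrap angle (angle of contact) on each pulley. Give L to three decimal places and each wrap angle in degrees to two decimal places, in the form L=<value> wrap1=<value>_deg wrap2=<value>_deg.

crossed belt: β = asin((r1+r2)/C) = asin(33/100) = 19.2688°
wrap1 = wrap2 = π + 2β = 218.5376°
tangent length = C·cosβ = 94.3981
L = (r1+r2)·wrap + 2·C·cosβ = 33·3.8142 + 2·94.3981 = 314.6648

L=314.665 wrap1=218.54_deg wrap2=218.54_deg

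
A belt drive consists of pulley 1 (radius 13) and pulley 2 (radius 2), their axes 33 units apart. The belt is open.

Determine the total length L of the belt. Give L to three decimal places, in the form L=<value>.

L=116.826

open belt: β = asin((r2−r1)/C) = asin(-11/33) = -19.4712°
wrap1 = π − 2β = 218.9424°
wrap2 = π + 2β = 141.0576°
tangent length = C·cosβ = 31.1127
L = r1·wrap1 + r2·wrap2 + 2·C·cosβ = 13·3.8213 + 2·2.4619 + 2·31.1127 = 116.8257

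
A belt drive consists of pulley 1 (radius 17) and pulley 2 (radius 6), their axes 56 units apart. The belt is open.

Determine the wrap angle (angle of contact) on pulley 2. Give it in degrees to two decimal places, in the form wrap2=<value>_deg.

wrap2=157.34_deg

open belt: β = asin((r2−r1)/C) = asin(-11/56) = -11.3282°
wrap1 = π − 2β = 202.6564°
wrap2 = π + 2β = 157.3436°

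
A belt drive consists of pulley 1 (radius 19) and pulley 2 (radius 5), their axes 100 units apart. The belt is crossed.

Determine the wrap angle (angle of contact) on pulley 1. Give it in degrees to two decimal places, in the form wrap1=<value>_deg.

crossed belt: β = asin((r1+r2)/C) = asin(24/100) = 13.8865°
wrap1 = wrap2 = π + 2β = 207.7731°

wrap1=207.77_deg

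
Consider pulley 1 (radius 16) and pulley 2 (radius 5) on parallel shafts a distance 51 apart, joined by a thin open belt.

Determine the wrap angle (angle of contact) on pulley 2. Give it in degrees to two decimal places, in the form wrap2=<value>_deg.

open belt: β = asin((r2−r1)/C) = asin(-11/51) = -12.4558°
wrap1 = π − 2β = 204.9116°
wrap2 = π + 2β = 155.0884°

wrap2=155.09_deg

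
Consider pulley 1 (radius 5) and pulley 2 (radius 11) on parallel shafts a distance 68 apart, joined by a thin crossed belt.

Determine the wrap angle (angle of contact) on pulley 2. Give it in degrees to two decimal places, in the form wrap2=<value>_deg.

wrap2=207.22_deg

crossed belt: β = asin((r1+r2)/C) = asin(16/68) = 13.6090°
wrap1 = wrap2 = π + 2β = 207.2179°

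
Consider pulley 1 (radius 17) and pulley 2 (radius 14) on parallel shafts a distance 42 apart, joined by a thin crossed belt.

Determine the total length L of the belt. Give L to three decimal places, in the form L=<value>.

L=205.539

crossed belt: β = asin((r1+r2)/C) = asin(31/42) = 47.5694°
wrap1 = wrap2 = π + 2β = 275.1388°
tangent length = C·cosβ = 28.3373
L = (r1+r2)·wrap + 2·C·cosβ = 31·4.8021 + 2·28.3373 = 205.5389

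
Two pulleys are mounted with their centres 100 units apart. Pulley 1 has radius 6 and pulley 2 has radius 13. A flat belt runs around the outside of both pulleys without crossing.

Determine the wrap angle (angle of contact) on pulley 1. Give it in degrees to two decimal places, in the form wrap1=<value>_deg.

open belt: β = asin((r2−r1)/C) = asin(7/100) = 4.0140°
wrap1 = π − 2β = 171.9720°
wrap2 = π + 2β = 188.0280°

wrap1=171.97_deg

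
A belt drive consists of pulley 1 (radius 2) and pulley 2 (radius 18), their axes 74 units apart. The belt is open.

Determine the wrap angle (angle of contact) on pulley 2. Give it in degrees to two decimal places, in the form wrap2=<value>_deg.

open belt: β = asin((r2−r1)/C) = asin(16/74) = 12.4869°
wrap1 = π − 2β = 155.0262°
wrap2 = π + 2β = 204.9738°

wrap2=204.97_deg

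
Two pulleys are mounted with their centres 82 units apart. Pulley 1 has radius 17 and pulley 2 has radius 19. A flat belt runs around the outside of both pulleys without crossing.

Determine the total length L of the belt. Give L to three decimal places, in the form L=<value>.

L=277.146

open belt: β = asin((r2−r1)/C) = asin(2/82) = 1.3976°
wrap1 = π − 2β = 177.2048°
wrap2 = π + 2β = 182.7952°
tangent length = C·cosβ = 81.9756
L = r1·wrap1 + r2·wrap2 + 2·C·cosβ = 17·3.0928 + 19·3.1904 + 2·81.9756 = 277.1461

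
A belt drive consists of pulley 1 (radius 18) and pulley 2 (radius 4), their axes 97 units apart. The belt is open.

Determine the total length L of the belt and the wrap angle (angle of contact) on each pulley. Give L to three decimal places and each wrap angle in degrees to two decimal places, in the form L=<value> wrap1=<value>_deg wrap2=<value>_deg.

open belt: β = asin((r2−r1)/C) = asin(-14/97) = -8.2985°
wrap1 = π − 2β = 196.5970°
wrap2 = π + 2β = 163.4030°
tangent length = C·cosβ = 95.9844
L = r1·wrap1 + r2·wrap2 + 2·C·cosβ = 18·3.4313 + 4·2.8519 + 2·95.9844 = 265.1392

L=265.139 wrap1=196.60_deg wrap2=163.40_deg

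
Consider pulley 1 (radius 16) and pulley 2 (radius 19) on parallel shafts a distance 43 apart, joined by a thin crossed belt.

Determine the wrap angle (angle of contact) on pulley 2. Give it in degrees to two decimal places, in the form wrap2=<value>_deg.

wrap2=288.97_deg

crossed belt: β = asin((r1+r2)/C) = asin(35/43) = 54.4840°
wrap1 = wrap2 = π + 2β = 288.9680°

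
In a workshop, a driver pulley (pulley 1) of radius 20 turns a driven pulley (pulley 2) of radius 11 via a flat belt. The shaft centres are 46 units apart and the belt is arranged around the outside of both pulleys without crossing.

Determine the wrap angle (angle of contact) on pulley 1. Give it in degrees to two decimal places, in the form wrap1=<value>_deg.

wrap1=202.57_deg

open belt: β = asin((r2−r1)/C) = asin(-9/46) = -11.2828°
wrap1 = π − 2β = 202.5656°
wrap2 = π + 2β = 157.4344°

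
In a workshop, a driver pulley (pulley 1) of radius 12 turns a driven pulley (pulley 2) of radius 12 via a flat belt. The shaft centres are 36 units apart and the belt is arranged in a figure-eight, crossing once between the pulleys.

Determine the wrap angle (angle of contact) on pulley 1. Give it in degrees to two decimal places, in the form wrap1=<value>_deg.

crossed belt: β = asin((r1+r2)/C) = asin(24/36) = 41.8103°
wrap1 = wrap2 = π + 2β = 263.6206°

wrap1=263.62_deg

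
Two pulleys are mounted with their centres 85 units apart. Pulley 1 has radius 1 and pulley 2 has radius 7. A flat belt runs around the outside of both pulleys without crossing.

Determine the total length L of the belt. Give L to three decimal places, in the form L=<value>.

L=195.556

open belt: β = asin((r2−r1)/C) = asin(6/85) = 4.0478°
wrap1 = π − 2β = 171.9045°
wrap2 = π + 2β = 188.0955°
tangent length = C·cosβ = 84.7880
L = r1·wrap1 + r2·wrap2 + 2·C·cosβ = 1·3.0003 + 7·3.2829 + 2·84.7880 = 195.5564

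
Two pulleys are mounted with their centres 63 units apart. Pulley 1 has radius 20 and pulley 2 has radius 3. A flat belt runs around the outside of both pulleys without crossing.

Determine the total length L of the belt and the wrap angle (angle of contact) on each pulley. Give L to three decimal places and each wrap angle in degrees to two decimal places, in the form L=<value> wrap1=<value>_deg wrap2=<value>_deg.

L=202.872 wrap1=211.31_deg wrap2=148.69_deg

open belt: β = asin((r2−r1)/C) = asin(-17/63) = -15.6548°
wrap1 = π − 2β = 211.3096°
wrap2 = π + 2β = 148.6904°
tangent length = C·cosβ = 60.6630
L = r1·wrap1 + r2·wrap2 + 2·C·cosβ = 20·3.6880 + 3·2.5951 + 2·60.6630 = 202.8724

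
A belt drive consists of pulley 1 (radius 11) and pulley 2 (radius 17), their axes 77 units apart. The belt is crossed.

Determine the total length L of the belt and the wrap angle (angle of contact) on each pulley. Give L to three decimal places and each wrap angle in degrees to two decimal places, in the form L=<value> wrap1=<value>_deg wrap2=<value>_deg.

L=252.263 wrap1=222.65_deg wrap2=222.65_deg

crossed belt: β = asin((r1+r2)/C) = asin(28/77) = 21.3237°
wrap1 = wrap2 = π + 2β = 222.6474°
tangent length = C·cosβ = 71.7287
L = (r1+r2)·wrap + 2·C·cosβ = 28·3.8859 + 2·71.7287 = 252.2633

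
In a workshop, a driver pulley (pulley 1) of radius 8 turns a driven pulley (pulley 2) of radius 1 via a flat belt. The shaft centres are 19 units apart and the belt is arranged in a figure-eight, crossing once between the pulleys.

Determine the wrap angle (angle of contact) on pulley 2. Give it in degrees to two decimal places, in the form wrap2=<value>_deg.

wrap2=236.55_deg

crossed belt: β = asin((r1+r2)/C) = asin(9/19) = 28.2737°
wrap1 = wrap2 = π + 2β = 236.5474°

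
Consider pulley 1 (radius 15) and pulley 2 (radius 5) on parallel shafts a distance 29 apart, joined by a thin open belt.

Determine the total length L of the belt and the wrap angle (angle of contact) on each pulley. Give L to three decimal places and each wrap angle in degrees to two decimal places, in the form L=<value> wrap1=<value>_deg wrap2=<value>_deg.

L=124.316 wrap1=220.34_deg wrap2=139.66_deg

open belt: β = asin((r2−r1)/C) = asin(-10/29) = -20.1713°
wrap1 = π − 2β = 220.3425°
wrap2 = π + 2β = 139.6575°
tangent length = C·cosβ = 27.2213
L = r1·wrap1 + r2·wrap2 + 2·C·cosβ = 15·3.8457 + 5·2.4375 + 2·27.2213 = 124.3156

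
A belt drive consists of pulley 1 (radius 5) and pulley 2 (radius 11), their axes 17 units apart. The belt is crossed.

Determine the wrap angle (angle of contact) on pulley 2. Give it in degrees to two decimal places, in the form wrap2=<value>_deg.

wrap2=320.50_deg

crossed belt: β = asin((r1+r2)/C) = asin(16/17) = 70.2501°
wrap1 = wrap2 = π + 2β = 320.5002°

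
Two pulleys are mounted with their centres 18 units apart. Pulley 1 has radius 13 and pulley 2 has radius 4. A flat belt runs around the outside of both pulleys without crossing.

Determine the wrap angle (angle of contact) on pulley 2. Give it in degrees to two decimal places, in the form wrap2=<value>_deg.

open belt: β = asin((r2−r1)/C) = asin(-9/18) = -30.0000°
wrap1 = π − 2β = 240.0000°
wrap2 = π + 2β = 120.0000°

wrap2=120.00_deg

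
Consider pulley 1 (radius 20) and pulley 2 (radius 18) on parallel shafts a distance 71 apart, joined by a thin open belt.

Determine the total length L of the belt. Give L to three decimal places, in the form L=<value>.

L=261.437

open belt: β = asin((r2−r1)/C) = asin(-2/71) = -1.6142°
wrap1 = π − 2β = 183.2284°
wrap2 = π + 2β = 176.7716°
tangent length = C·cosβ = 70.9718
L = r1·wrap1 + r2·wrap2 + 2·C·cosβ = 20·3.1979 + 18·3.0852 + 2·70.9718 = 261.4369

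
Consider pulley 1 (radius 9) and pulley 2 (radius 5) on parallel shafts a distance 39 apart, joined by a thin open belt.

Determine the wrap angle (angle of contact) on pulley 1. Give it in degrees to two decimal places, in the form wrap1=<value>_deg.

open belt: β = asin((r2−r1)/C) = asin(-4/39) = -5.8868°
wrap1 = π − 2β = 191.7737°
wrap2 = π + 2β = 168.2263°

wrap1=191.77_deg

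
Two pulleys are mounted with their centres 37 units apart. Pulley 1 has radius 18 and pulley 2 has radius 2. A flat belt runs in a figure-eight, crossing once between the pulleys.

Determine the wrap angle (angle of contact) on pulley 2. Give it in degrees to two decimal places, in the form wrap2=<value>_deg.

crossed belt: β = asin((r1+r2)/C) = asin(20/37) = 32.7204°
wrap1 = wrap2 = π + 2β = 245.4409°

wrap2=245.44_deg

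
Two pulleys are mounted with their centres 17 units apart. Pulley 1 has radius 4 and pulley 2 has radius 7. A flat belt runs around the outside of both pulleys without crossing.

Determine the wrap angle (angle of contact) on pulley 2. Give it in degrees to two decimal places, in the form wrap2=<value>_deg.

open belt: β = asin((r2−r1)/C) = asin(3/17) = 10.1642°
wrap1 = π − 2β = 159.6715°
wrap2 = π + 2β = 200.3285°

wrap2=200.33_deg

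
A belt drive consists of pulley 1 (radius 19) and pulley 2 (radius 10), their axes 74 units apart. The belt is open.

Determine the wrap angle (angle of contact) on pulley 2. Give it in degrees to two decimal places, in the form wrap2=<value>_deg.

wrap2=166.03_deg

open belt: β = asin((r2−r1)/C) = asin(-9/74) = -6.9857°
wrap1 = π − 2β = 193.9714°
wrap2 = π + 2β = 166.0286°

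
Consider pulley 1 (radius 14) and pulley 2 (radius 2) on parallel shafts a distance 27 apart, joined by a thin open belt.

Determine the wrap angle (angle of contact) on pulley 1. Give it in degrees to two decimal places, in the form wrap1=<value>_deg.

open belt: β = asin((r2−r1)/C) = asin(-12/27) = -26.3878°
wrap1 = π − 2β = 232.7756°
wrap2 = π + 2β = 127.2244°

wrap1=232.78_deg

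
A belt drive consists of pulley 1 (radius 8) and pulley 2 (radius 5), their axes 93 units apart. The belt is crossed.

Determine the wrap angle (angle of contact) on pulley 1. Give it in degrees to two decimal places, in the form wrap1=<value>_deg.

crossed belt: β = asin((r1+r2)/C) = asin(13/93) = 8.0354°
wrap1 = wrap2 = π + 2β = 196.0708°

wrap1=196.07_deg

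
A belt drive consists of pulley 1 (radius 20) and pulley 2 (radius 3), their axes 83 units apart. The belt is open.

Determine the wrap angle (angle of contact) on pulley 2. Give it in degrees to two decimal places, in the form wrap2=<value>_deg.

wrap2=156.36_deg

open belt: β = asin((r2−r1)/C) = asin(-17/83) = -11.8189°
wrap1 = π − 2β = 203.6378°
wrap2 = π + 2β = 156.3622°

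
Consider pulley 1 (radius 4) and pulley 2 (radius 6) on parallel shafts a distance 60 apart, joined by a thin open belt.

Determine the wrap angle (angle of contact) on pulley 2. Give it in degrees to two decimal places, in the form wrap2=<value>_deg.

wrap2=183.82_deg

open belt: β = asin((r2−r1)/C) = asin(2/60) = 1.9102°
wrap1 = π − 2β = 176.1796°
wrap2 = π + 2β = 183.8204°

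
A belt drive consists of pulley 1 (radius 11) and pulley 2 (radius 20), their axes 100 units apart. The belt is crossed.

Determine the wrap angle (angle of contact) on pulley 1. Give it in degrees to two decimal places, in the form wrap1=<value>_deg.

crossed belt: β = asin((r1+r2)/C) = asin(31/100) = 18.0592°
wrap1 = wrap2 = π + 2β = 216.1185°

wrap1=216.12_deg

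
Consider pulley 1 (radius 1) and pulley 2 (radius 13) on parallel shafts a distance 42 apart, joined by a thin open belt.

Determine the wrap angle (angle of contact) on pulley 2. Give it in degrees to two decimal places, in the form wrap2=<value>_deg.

wrap2=213.20_deg

open belt: β = asin((r2−r1)/C) = asin(12/42) = 16.6015°
wrap1 = π − 2β = 146.7969°
wrap2 = π + 2β = 213.2031°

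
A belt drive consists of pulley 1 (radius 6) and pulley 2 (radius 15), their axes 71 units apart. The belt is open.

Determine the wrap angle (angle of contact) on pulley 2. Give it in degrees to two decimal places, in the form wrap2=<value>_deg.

wrap2=194.56_deg

open belt: β = asin((r2−r1)/C) = asin(9/71) = 7.2824°
wrap1 = π − 2β = 165.4351°
wrap2 = π + 2β = 194.5649°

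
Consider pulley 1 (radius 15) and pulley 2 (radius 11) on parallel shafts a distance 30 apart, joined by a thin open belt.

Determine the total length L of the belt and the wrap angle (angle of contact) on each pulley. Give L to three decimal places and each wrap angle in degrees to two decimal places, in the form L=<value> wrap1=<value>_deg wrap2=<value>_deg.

L=142.216 wrap1=195.32_deg wrap2=164.68_deg

open belt: β = asin((r2−r1)/C) = asin(-4/30) = -7.6623°
wrap1 = π − 2β = 195.3245°
wrap2 = π + 2β = 164.6755°
tangent length = C·cosβ = 29.7321
L = r1·wrap1 + r2·wrap2 + 2·C·cosβ = 15·3.4091 + 11·2.8741 + 2·29.7321 = 142.2155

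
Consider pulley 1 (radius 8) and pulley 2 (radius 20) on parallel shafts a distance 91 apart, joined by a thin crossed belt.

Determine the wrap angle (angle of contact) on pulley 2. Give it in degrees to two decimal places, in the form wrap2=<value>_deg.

wrap2=215.84_deg

crossed belt: β = asin((r1+r2)/C) = asin(28/91) = 17.9202°
wrap1 = wrap2 = π + 2β = 215.8404°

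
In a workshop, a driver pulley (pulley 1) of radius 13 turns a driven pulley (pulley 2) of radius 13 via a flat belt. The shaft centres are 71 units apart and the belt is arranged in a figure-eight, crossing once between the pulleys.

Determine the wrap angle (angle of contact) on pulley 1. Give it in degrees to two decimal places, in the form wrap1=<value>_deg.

wrap1=222.96_deg

crossed belt: β = asin((r1+r2)/C) = asin(26/71) = 21.4813°
wrap1 = wrap2 = π + 2β = 222.9626°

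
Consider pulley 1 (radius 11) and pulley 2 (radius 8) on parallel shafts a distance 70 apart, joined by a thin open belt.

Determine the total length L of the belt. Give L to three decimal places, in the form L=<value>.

open belt: β = asin((r2−r1)/C) = asin(-3/70) = -2.4563°
wrap1 = π − 2β = 184.9126°
wrap2 = π + 2β = 175.0874°
tangent length = C·cosβ = 69.9357
L = r1·wrap1 + r2·wrap2 + 2·C·cosβ = 11·3.2273 + 8·3.0559 + 2·69.9357 = 199.8189

L=199.819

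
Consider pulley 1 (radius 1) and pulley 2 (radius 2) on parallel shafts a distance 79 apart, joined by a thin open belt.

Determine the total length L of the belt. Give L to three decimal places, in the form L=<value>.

L=167.437

open belt: β = asin((r2−r1)/C) = asin(1/79) = 0.7253°
wrap1 = π − 2β = 178.5494°
wrap2 = π + 2β = 181.4506°
tangent length = C·cosβ = 78.9937
L = r1·wrap1 + r2·wrap2 + 2·C·cosβ = 1·3.1163 + 2·3.1669 + 2·78.9937 = 167.4374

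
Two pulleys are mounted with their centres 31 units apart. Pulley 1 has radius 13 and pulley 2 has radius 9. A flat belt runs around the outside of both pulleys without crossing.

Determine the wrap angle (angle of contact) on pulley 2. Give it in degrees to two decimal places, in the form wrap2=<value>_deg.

wrap2=165.17_deg

open belt: β = asin((r2−r1)/C) = asin(-4/31) = -7.4137°
wrap1 = π − 2β = 194.8273°
wrap2 = π + 2β = 165.1727°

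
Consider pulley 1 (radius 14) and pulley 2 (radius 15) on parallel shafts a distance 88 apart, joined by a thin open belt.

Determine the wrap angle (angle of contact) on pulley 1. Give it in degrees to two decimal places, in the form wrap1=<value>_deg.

open belt: β = asin((r2−r1)/C) = asin(1/88) = 0.6511°
wrap1 = π − 2β = 178.6978°
wrap2 = π + 2β = 181.3022°

wrap1=178.70_deg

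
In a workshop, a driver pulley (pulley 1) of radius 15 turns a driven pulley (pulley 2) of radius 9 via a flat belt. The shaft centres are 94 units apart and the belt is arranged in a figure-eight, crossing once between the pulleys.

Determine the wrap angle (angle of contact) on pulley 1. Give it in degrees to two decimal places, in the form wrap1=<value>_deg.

wrap1=209.58_deg

crossed belt: β = asin((r1+r2)/C) = asin(24/94) = 14.7925°
wrap1 = wrap2 = π + 2β = 209.5850°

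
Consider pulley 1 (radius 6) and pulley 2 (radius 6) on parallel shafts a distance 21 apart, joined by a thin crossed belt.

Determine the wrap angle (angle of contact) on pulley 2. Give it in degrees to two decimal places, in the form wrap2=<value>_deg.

crossed belt: β = asin((r1+r2)/C) = asin(12/21) = 34.8499°
wrap1 = wrap2 = π + 2β = 249.6998°

wrap2=249.70_deg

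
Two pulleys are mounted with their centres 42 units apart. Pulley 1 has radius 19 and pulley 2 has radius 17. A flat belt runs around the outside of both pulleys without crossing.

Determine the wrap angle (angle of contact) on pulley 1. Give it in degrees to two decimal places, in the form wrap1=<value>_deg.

open belt: β = asin((r2−r1)/C) = asin(-2/42) = -2.7294°
wrap1 = π − 2β = 185.4588°
wrap2 = π + 2β = 174.5412°

wrap1=185.46_deg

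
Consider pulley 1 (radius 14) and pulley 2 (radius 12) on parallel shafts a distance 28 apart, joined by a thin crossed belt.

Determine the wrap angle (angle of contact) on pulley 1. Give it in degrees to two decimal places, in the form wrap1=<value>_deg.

crossed belt: β = asin((r1+r2)/C) = asin(26/28) = 68.2132°
wrap1 = wrap2 = π + 2β = 316.4264°

wrap1=316.43_deg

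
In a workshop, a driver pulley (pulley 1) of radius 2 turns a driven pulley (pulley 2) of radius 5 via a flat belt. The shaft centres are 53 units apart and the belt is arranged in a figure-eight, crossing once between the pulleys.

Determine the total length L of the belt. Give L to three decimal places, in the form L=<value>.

crossed belt: β = asin((r1+r2)/C) = asin(7/53) = 7.5895°
wrap1 = wrap2 = π + 2β = 195.1791°
tangent length = C·cosβ = 52.5357
L = (r1+r2)·wrap + 2·C·cosβ = 7·3.4065 + 2·52.5357 = 128.9170

L=128.917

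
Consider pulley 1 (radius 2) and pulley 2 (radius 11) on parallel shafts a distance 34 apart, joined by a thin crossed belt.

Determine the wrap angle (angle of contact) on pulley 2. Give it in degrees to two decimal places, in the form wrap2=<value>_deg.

crossed belt: β = asin((r1+r2)/C) = asin(13/34) = 22.4795°
wrap1 = wrap2 = π + 2β = 224.9590°

wrap2=224.96_deg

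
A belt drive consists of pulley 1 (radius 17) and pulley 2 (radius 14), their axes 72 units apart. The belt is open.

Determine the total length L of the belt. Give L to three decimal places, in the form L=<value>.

L=241.514

open belt: β = asin((r2−r1)/C) = asin(-3/72) = -2.3880°
wrap1 = π − 2β = 184.7760°
wrap2 = π + 2β = 175.2240°
tangent length = C·cosβ = 71.9375
L = r1·wrap1 + r2·wrap2 + 2·C·cosβ = 17·3.2250 + 14·3.0582 + 2·71.9375 = 241.5144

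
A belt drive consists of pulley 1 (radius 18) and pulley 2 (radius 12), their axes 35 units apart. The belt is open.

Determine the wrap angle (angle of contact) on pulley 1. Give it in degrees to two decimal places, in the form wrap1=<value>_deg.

open belt: β = asin((r2−r1)/C) = asin(-6/35) = -9.8709°
wrap1 = π − 2β = 199.7418°
wrap2 = π + 2β = 160.2582°

wrap1=199.74_deg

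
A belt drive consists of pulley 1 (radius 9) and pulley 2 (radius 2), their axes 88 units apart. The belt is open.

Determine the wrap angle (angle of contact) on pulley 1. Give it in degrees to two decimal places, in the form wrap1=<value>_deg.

wrap1=189.12_deg

open belt: β = asin((r2−r1)/C) = asin(-7/88) = -4.5624°
wrap1 = π − 2β = 189.1249°
wrap2 = π + 2β = 170.8751°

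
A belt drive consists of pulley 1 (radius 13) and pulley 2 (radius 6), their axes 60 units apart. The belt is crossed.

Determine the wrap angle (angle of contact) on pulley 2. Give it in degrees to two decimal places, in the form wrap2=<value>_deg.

crossed belt: β = asin((r1+r2)/C) = asin(19/60) = 18.4615°
wrap1 = wrap2 = π + 2β = 216.9229°

wrap2=216.92_deg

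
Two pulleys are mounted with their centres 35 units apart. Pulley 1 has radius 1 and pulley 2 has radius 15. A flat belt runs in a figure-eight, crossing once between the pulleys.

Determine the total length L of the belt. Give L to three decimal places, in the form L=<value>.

crossed belt: β = asin((r1+r2)/C) = asin(16/35) = 27.2029°
wrap1 = wrap2 = π + 2β = 234.4058°
tangent length = C·cosβ = 31.1288
L = (r1+r2)·wrap + 2·C·cosβ = 16·4.0912 + 2·31.1288 = 127.7160

L=127.716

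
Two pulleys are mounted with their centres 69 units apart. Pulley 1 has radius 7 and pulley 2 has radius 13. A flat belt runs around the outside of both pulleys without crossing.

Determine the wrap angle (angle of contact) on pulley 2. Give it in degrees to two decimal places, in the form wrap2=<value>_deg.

open belt: β = asin((r2−r1)/C) = asin(6/69) = 4.9885°
wrap1 = π − 2β = 170.0229°
wrap2 = π + 2β = 189.9771°

wrap2=189.98_deg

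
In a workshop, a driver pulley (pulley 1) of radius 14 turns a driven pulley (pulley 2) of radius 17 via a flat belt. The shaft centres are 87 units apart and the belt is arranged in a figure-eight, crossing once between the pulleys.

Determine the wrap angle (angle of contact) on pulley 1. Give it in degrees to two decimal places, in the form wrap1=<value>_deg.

wrap1=221.75_deg

crossed belt: β = asin((r1+r2)/C) = asin(31/87) = 20.8745°
wrap1 = wrap2 = π + 2β = 221.7490°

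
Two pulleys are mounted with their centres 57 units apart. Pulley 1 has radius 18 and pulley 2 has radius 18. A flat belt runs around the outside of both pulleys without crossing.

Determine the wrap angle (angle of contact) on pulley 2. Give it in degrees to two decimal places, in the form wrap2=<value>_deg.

wrap2=180.00_deg

open belt: β = asin((r2−r1)/C) = asin(0/57) = 0.0000°
wrap1 = π − 2β = 180.0000°
wrap2 = π + 2β = 180.0000°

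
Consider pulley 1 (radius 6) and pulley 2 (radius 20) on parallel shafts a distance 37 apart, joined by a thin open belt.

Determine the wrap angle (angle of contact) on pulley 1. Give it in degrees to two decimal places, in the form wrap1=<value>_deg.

open belt: β = asin((r2−r1)/C) = asin(14/37) = 22.2333°
wrap1 = π − 2β = 135.5335°
wrap2 = π + 2β = 224.4665°

wrap1=135.53_deg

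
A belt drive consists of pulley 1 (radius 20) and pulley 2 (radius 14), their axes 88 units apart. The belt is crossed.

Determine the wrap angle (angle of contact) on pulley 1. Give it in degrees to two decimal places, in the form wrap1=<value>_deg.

crossed belt: β = asin((r1+r2)/C) = asin(34/88) = 22.7284°
wrap1 = wrap2 = π + 2β = 225.4568°

wrap1=225.46_deg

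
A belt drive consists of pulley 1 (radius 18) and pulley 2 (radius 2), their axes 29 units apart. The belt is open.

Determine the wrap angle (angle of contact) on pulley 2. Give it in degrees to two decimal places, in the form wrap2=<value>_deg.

open belt: β = asin((r2−r1)/C) = asin(-16/29) = -33.4854°
wrap1 = π − 2β = 246.9708°
wrap2 = π + 2β = 113.0292°

wrap2=113.03_deg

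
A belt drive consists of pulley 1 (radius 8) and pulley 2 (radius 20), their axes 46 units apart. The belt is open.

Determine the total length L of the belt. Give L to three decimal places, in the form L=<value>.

L=183.113

open belt: β = asin((r2−r1)/C) = asin(12/46) = 15.1217°
wrap1 = π − 2β = 149.7567°
wrap2 = π + 2β = 210.2433°
tangent length = C·cosβ = 44.4072
L = r1·wrap1 + r2·wrap2 + 2·C·cosβ = 8·2.6137 + 20·3.6694 + 2·44.4072 = 183.1132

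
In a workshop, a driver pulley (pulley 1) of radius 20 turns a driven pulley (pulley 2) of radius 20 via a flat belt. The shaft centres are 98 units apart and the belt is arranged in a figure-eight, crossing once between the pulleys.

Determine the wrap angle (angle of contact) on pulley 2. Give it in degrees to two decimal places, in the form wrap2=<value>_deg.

crossed belt: β = asin((r1+r2)/C) = asin(40/98) = 24.0895°
wrap1 = wrap2 = π + 2β = 228.1790°

wrap2=228.18_deg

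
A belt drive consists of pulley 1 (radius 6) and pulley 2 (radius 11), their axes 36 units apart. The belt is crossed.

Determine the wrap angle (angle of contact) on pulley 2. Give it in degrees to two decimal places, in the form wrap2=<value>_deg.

crossed belt: β = asin((r1+r2)/C) = asin(17/36) = 28.1786°
wrap1 = wrap2 = π + 2β = 236.3573°

wrap2=236.36_deg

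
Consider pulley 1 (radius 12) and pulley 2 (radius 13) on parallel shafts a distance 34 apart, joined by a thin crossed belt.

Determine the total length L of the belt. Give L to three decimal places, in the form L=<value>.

L=165.932

crossed belt: β = asin((r1+r2)/C) = asin(25/34) = 47.3321°
wrap1 = wrap2 = π + 2β = 274.6641°
tangent length = C·cosβ = 23.0434
L = (r1+r2)·wrap + 2·C·cosβ = 25·4.7938 + 2·23.0434 = 165.9317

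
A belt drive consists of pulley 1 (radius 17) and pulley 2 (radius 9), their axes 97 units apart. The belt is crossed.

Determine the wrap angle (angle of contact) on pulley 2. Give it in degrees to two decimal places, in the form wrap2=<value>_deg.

crossed belt: β = asin((r1+r2)/C) = asin(26/97) = 15.5477°
wrap1 = wrap2 = π + 2β = 211.0955°

wrap2=211.10_deg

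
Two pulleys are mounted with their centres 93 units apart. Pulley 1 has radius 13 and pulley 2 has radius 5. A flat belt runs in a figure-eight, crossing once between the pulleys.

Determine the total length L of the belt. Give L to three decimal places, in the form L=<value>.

L=246.044

crossed belt: β = asin((r1+r2)/C) = asin(18/93) = 11.1599°
wrap1 = wrap2 = π + 2β = 202.3199°
tangent length = C·cosβ = 91.2414
L = (r1+r2)·wrap + 2·C·cosβ = 18·3.5311 + 2·91.2414 = 246.0435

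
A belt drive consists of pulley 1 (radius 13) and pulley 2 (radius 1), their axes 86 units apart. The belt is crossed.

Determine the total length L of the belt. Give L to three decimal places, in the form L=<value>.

crossed belt: β = asin((r1+r2)/C) = asin(14/86) = 9.3689°
wrap1 = wrap2 = π + 2β = 198.7378°
tangent length = C·cosβ = 84.8528
L = (r1+r2)·wrap + 2·C·cosβ = 14·3.4686 + 2·84.8528 = 218.2664

L=218.266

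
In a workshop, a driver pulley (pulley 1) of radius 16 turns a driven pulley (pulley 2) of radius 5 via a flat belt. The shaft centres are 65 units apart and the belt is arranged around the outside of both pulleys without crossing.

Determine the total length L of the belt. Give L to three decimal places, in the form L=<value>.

open belt: β = asin((r2−r1)/C) = asin(-11/65) = -9.7431°
wrap1 = π − 2β = 199.4862°
wrap2 = π + 2β = 160.5138°
tangent length = C·cosβ = 64.0625
L = r1·wrap1 + r2·wrap2 + 2·C·cosβ = 16·3.4817 + 5·2.8015 + 2·64.0625 = 197.8395

L=197.839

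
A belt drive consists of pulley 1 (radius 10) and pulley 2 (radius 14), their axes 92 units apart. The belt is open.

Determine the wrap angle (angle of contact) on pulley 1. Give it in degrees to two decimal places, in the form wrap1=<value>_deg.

open belt: β = asin((r2−r1)/C) = asin(4/92) = 2.4919°
wrap1 = π − 2β = 175.0162°
wrap2 = π + 2β = 184.9838°

wrap1=175.02_deg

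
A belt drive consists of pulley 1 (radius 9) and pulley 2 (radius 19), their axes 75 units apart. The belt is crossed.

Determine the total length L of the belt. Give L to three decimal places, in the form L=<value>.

L=248.545

crossed belt: β = asin((r1+r2)/C) = asin(28/75) = 21.9213°
wrap1 = wrap2 = π + 2β = 223.8427°
tangent length = C·cosβ = 69.5773
L = (r1+r2)·wrap + 2·C·cosβ = 28·3.9068 + 2·69.5773 = 248.5448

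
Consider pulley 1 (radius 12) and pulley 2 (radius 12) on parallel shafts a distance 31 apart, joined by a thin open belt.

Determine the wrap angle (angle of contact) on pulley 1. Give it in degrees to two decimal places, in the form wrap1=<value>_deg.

open belt: β = asin((r2−r1)/C) = asin(0/31) = 0.0000°
wrap1 = π − 2β = 180.0000°
wrap2 = π + 2β = 180.0000°

wrap1=180.00_deg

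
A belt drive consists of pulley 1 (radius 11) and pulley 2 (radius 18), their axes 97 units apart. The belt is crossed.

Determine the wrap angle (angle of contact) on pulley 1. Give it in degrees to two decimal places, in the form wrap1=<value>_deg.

wrap1=214.79_deg

crossed belt: β = asin((r1+r2)/C) = asin(29/97) = 17.3957°
wrap1 = wrap2 = π + 2β = 214.7914°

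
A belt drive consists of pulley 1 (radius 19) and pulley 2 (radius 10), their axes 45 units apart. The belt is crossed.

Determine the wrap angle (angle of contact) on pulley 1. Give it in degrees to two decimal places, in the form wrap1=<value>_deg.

wrap1=260.25_deg

crossed belt: β = asin((r1+r2)/C) = asin(29/45) = 40.1240°
wrap1 = wrap2 = π + 2β = 260.2481°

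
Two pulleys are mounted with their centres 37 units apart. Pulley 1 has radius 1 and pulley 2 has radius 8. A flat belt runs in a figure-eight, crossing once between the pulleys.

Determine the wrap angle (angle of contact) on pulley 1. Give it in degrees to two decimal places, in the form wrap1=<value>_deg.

wrap1=208.16_deg

crossed belt: β = asin((r1+r2)/C) = asin(9/37) = 14.0780°
wrap1 = wrap2 = π + 2β = 208.1561°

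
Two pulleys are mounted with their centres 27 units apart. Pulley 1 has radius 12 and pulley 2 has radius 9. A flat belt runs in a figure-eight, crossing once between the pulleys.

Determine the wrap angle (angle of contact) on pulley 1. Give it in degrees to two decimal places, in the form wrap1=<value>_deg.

crossed belt: β = asin((r1+r2)/C) = asin(21/27) = 51.0576°
wrap1 = wrap2 = π + 2β = 282.1151°

wrap1=282.12_deg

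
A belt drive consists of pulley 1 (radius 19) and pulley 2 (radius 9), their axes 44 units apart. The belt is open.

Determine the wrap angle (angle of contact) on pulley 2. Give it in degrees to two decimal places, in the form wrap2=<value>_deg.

wrap2=153.73_deg

open belt: β = asin((r2−r1)/C) = asin(-10/44) = -13.1366°
wrap1 = π − 2β = 206.2731°
wrap2 = π + 2β = 153.7269°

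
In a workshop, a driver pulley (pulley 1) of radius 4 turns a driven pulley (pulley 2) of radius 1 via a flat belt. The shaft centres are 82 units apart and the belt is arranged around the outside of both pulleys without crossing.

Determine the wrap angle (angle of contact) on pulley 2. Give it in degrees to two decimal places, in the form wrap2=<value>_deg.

open belt: β = asin((r2−r1)/C) = asin(-3/82) = -2.0967°
wrap1 = π − 2β = 184.1933°
wrap2 = π + 2β = 175.8067°

wrap2=175.81_deg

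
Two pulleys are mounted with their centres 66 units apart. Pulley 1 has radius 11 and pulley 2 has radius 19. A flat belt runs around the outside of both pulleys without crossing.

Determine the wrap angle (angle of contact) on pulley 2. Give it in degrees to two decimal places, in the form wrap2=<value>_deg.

open belt: β = asin((r2−r1)/C) = asin(8/66) = 6.9621°
wrap1 = π − 2β = 166.0759°
wrap2 = π + 2β = 193.9241°

wrap2=193.92_deg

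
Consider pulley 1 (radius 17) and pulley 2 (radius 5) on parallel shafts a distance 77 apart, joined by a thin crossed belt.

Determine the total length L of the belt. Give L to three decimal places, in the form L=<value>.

crossed belt: β = asin((r1+r2)/C) = asin(22/77) = 16.6015°
wrap1 = wrap2 = π + 2β = 213.2031°
tangent length = C·cosβ = 73.7902
L = (r1+r2)·wrap + 2·C·cosβ = 22·3.7211 + 2·73.7902 = 229.4446

L=229.445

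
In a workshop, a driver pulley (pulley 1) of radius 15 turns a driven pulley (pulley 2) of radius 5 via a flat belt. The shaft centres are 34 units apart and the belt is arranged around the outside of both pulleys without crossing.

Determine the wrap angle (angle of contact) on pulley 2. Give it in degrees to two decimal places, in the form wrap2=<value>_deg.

wrap2=145.79_deg

open belt: β = asin((r2−r1)/C) = asin(-10/34) = -17.1046°
wrap1 = π − 2β = 214.2093°
wrap2 = π + 2β = 145.7907°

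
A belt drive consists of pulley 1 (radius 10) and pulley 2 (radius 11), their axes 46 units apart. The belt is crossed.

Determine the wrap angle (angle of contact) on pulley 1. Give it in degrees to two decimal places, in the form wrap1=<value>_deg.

crossed belt: β = asin((r1+r2)/C) = asin(21/46) = 27.1629°
wrap1 = wrap2 = π + 2β = 234.3258°

wrap1=234.33_deg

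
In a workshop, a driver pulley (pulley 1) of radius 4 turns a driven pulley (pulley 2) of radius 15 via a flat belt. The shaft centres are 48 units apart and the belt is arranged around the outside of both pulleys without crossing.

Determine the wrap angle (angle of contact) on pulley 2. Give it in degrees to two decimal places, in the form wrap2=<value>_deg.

open belt: β = asin((r2−r1)/C) = asin(11/48) = 13.2480°
wrap1 = π − 2β = 153.5040°
wrap2 = π + 2β = 206.4960°

wrap2=206.50_deg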